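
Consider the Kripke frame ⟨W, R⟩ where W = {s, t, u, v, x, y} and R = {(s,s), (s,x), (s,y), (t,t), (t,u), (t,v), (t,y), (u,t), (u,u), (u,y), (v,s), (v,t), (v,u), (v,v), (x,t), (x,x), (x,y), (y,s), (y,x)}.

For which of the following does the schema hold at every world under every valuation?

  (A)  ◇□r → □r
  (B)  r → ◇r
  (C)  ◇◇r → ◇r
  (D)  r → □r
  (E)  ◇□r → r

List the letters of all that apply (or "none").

none

R is not reflexive: not y R y.
R is not symmetric: s R x but not x R s.
R is not transitive: s R x and x R t but not s R t.
R is not euclidean: s R x and s R s but not x R s.
R is not a subset of the identity: s R x with s ≠ x.
(A) the dual of axiom 5: valid iff R is euclidean. R is not euclidean — not valid.
(B) r → ◇r (the dual of axiom T) characterises the reflexive frames. R is not reflexive — not valid.
(C) ◇◇r → ◇r is the dual of axiom 4; it is valid on a frame exactly when R is transitive. R is not transitive, so not valid.
(D) r → □r (equivalent to ◇p→p) corresponds to R being a subset of the identity. Here R ⊄ identity, so not valid.
(E) ◇□r → r is the dual of axiom B, which corresponds to symmetry. R is not symmetric — not valid.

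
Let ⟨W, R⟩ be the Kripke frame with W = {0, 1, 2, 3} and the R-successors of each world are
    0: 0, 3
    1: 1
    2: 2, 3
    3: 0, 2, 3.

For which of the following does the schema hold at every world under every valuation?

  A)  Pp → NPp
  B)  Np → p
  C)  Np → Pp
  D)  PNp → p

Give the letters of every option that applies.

R is reflexive: each world relates to itself.
R is symmetric: every R-edge is matched by its reverse.
R is not euclidean: 3 R 0 and 3 R 2 but not 0 R 2.
R is serial: every world has an R-successor.
(A) Pp → NPp is axiom 5; it is valid on a frame exactly when R is euclidean. R is not euclidean, so not valid.
(B) Np → p is axiom T, which corresponds to reflexivity. R is reflexive — valid.
(C) Np → Pp (axiom D) characterises the serial frames. R is serial — valid.
(D) the dual of axiom B: valid iff R is symmetric. R is symmetric — valid.

B, C, D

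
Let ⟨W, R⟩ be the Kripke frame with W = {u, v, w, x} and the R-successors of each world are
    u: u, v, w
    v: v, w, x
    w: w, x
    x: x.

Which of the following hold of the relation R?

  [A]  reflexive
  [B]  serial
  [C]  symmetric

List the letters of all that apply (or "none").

A, B

(A) reflexive: each world relates to itself.
(B) serial: every world has an R-successor.
(C) not symmetric: u R v but not v R u.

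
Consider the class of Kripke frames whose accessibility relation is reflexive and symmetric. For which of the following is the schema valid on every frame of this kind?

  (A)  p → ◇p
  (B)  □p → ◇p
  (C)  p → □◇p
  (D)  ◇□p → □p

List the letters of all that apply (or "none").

A, B, C

Reflexive relations are serial.
(A) the dual of axiom T: valid iff R is reflexive. Every such R is reflexive — valid.
(B) □p → ◇p is axiom D; it is valid on a frame exactly when R is serial. Every such R is serial, so valid.
(C) p → □◇p is axiom B, which corresponds to symmetry. Every such R is symmetric — valid.
(D) ◇□p → □p is the dual of axiom 5; it is valid on a frame exactly when R is euclidean. Such an R need not be euclidean, so not valid.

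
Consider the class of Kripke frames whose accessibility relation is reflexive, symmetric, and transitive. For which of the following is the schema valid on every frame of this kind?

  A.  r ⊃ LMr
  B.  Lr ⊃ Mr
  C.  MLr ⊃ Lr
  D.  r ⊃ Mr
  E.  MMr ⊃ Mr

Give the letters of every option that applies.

A relation that is reflexive, symmetric, and transitive is also euclidean and serial.
(A) r ⊃ LMr (axiom B) characterises the symmetric frames. Every such R is symmetric — valid.
(B) Lr ⊃ Mr is axiom D, which corresponds to seriality. Every such R is serial — valid.
(C) the dual of axiom 5: valid iff R is euclidean. Every such R is euclidean — valid.
(D) r ⊃ Mr is the dual of axiom T, which corresponds to reflexivity. Every such R is reflexive — valid.
(E) MMr ⊃ Mr (the dual of axiom 4) characterises the transitive frames. Every such R is transitive — valid.

A, B, C, D, E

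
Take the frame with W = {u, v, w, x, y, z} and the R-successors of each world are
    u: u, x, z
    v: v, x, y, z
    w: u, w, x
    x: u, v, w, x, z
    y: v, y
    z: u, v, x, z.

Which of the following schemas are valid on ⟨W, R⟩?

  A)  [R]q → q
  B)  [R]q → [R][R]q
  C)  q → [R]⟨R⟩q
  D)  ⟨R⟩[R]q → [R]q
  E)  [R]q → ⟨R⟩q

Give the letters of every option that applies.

A, E

R is reflexive: each world relates to itself.
R is not symmetric: w R u but not u R w.
R is not transitive: u R x and x R v but not u R v.
R is not euclidean: v R x and v R y but not x R y.
R is serial: every world has an R-successor.
(A) axiom T: valid iff R is reflexive. R is reflexive — valid.
(B) [R]q → [R][R]q is axiom 4; it is valid on a frame exactly when R is transitive. R is not transitive, so not valid.
(C) q → [R]⟨R⟩q is axiom B, which corresponds to symmetry. R is not symmetric — not valid.
(D) ⟨R⟩[R]q → [R]q is the dual of axiom 5, which corresponds to the euclidean property. R is not euclidean — not valid.
(E) [R]q → ⟨R⟩q is axiom D, which corresponds to seriality. R is serial — valid.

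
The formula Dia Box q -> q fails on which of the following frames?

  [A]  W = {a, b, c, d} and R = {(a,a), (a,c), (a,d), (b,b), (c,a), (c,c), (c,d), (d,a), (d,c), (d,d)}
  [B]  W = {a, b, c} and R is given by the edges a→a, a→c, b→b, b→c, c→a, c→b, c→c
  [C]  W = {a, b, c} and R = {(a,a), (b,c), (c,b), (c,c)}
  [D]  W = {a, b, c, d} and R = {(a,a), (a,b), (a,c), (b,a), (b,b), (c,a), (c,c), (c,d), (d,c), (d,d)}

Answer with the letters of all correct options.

none

The schema Dia Box q -> q is the dual of axiom B; it is valid on a frame iff R is symmetric.
(A) R is symmetric (every R-edge is matched by its reverse), so the schema is valid here.
(B) R is symmetric (every R-edge is matched by its reverse), so the schema is valid here.
(C) R is symmetric (every R-edge is matched by its reverse), so the schema is valid here.
(D) R is symmetric (every R-edge is matched by its reverse), so the schema is valid here.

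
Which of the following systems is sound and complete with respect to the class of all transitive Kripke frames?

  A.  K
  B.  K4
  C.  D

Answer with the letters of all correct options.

B

(A) K is determined by the class of arbitrary frames.
(B) K4 is determined by exactly this class.
(C) D is determined by the class of serial frames.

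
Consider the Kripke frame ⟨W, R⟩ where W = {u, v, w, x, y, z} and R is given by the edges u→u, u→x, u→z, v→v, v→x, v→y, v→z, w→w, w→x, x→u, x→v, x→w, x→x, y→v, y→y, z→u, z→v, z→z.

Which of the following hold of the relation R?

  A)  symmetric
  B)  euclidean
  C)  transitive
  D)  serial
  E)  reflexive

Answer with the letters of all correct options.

A, D, E

(A) symmetric: every R-edge is matched by its reverse.
(B) not euclidean: u R x and u R z but not x R z.
(C) not transitive: u R x and x R v but not u R v.
(D) serial: every world has an R-successor.
(E) reflexive: each world relates to itself.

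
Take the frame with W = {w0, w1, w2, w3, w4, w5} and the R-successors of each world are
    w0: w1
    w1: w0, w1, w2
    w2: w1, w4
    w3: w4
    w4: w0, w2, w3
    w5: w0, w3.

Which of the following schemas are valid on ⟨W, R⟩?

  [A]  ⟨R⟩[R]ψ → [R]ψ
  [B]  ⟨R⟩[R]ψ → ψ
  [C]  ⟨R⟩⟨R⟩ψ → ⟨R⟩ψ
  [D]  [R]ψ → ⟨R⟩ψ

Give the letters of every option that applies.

D

R is not symmetric: w4 R w0 but not w0 R w4.
R is not transitive: w0 R w1 and w1 R w0 but not w0 R w0.
R is not euclidean: w1 R w0 and w1 R w2 but not w0 R w2.
R is serial: every world has an R-successor.
(A) ⟨R⟩[R]ψ → [R]ψ is the dual of axiom 5, which corresponds to the euclidean property. R is not euclidean — not valid.
(B) ⟨R⟩[R]ψ → ψ (the dual of axiom B) characterises the symmetric frames. R is not symmetric — not valid.
(C) ⟨R⟩⟨R⟩ψ → ⟨R⟩ψ is the dual of axiom 4, which corresponds to transitivity. R is not transitive — not valid.
(D) axiom D: valid iff R is serial. R is serial — valid.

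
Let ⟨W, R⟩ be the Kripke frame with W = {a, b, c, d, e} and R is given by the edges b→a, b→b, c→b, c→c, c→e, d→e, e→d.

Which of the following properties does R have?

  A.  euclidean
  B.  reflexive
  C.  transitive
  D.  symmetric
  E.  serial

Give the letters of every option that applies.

none

(A) not euclidean: b R a and b R b but not a R b.
(B) not reflexive: not a R a.
(C) not transitive: c R b and b R a but not c R a.
(D) not symmetric: b R a but not a R b.
(E) not serial: a has no R-successor.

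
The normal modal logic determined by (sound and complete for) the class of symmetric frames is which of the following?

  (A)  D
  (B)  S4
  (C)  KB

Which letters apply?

C

(A) D is determined by the class of serial frames.
(B) S4 is determined by the class of reflexive and transitive frames.
(C) KB is determined by exactly this class.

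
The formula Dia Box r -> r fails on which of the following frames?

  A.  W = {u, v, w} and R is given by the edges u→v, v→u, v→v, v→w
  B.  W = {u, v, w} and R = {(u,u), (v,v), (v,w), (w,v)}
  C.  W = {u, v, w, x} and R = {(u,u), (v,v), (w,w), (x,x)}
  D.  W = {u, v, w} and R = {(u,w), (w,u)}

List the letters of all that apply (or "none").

A

The schema Dia Box r -> r is the dual of axiom B; it is valid on a frame iff R is symmetric.
(A) R is not symmetric (v R w but not w R v), so the schema fails here.
(B) R is symmetric (every R-edge is matched by its reverse), so the schema is valid here.
(C) R is symmetric (every R-edge is matched by its reverse), so the schema is valid here.
(D) R is symmetric (every R-edge is matched by its reverse), so the schema is valid here.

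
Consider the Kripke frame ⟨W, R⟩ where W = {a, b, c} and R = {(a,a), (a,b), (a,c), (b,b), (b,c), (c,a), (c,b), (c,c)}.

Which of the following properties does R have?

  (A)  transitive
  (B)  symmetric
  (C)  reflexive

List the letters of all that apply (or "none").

C

(A) not transitive: b R c and c R a but not b R a.
(B) not symmetric: a R b but not b R a.
(C) reflexive: each world relates to itself.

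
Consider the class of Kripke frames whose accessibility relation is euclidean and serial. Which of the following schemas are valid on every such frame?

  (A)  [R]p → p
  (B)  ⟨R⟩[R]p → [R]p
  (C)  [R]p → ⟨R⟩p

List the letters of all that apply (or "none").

B, C

(A) [R]p → p is axiom T; it is valid on a frame exactly when R is reflexive. Such an R need not be reflexive, so not valid.
(B) ⟨R⟩[R]p → [R]p is the dual of axiom 5; it is valid on a frame exactly when R is euclidean. Every such R is euclidean, so valid.
(C) [R]p → ⟨R⟩p is axiom D, which corresponds to seriality. Every such R is serial — valid.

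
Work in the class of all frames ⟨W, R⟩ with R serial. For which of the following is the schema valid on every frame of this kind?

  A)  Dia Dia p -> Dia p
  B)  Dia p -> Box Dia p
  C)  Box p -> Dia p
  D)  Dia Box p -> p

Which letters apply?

(A) Dia Dia p -> Dia p is the dual of axiom 4; it is valid on a frame exactly when R is transitive. Such an R need not be transitive, so not valid.
(B) Dia p -> Box Dia p (axiom 5) characterises the euclidean frames. Such an R need not be euclidean — not valid.
(C) axiom D: valid iff R is serial. Every such R is serial — valid.
(D) Dia Box p -> p (the dual of axiom B) characterises the symmetric frames. Such an R need not be symmetric — not valid.

C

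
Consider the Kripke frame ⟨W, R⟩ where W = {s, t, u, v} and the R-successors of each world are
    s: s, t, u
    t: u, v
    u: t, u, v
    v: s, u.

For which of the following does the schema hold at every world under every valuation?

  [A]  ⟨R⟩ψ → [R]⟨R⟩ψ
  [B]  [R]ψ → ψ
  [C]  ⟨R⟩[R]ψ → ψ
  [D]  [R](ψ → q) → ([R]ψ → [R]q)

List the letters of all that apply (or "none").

R is not reflexive: not t R t.
R is not symmetric: s R t but not t R s.
R is not euclidean: s R t and s R s but not t R s.
(A) ⟨R⟩ψ → [R]⟨R⟩ψ (axiom 5) characterises the euclidean frames. R is not euclidean — not valid.
(B) axiom T: valid iff R is reflexive. R is not reflexive — not valid.
(C) ⟨R⟩[R]ψ → ψ is the dual of axiom B, which corresponds to symmetry. R is not symmetric — not valid.
(D) [R](ψ → q) → ([R]ψ → [R]q) is axiom K, valid on every Kripke frame — valid.

D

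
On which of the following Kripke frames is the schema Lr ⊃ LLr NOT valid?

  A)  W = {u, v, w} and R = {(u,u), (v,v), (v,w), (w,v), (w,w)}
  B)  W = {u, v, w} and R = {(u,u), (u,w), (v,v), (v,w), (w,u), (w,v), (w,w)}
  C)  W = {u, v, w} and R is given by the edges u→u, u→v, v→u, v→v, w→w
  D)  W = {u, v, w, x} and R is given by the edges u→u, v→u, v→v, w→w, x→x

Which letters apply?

The schema Lr ⊃ LLr is axiom 4; it is valid on a frame iff R is transitive.
(A) R is transitive (R is closed under composition), so the schema is valid here.
(B) R is not transitive (u R w and w R v but not u R v), so the schema fails here.
(C) R is transitive (R is closed under composition), so the schema is valid here.
(D) R is transitive (R is closed under composition), so the schema is valid here.

B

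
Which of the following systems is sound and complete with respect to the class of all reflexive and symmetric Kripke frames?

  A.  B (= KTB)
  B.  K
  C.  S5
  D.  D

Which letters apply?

(A) B (= KTB) is determined by exactly this class.
(B) K is determined by the class of arbitrary frames.
(C) S5 is determined by the class of reflexive, symmetric, and transitive frames.
(D) D is determined by the class of serial frames.

A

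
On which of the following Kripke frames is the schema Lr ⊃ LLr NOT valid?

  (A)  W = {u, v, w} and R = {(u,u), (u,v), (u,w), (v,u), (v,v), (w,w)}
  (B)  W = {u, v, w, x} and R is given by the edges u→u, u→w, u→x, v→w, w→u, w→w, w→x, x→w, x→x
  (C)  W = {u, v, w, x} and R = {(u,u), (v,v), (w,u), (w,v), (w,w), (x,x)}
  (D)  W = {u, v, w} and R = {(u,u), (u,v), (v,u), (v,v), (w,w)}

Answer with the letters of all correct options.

The schema Lr ⊃ LLr is axiom 4; it is valid on a frame iff R is transitive.
(A) R is not transitive (v R u and u R w but not v R w), so the schema fails here.
(B) R is not transitive (v R w and w R u but not v R u), so the schema fails here.
(C) R is transitive (R is closed under composition), so the schema is valid here.
(D) R is transitive (R is closed under composition), so the schema is valid here.

A, B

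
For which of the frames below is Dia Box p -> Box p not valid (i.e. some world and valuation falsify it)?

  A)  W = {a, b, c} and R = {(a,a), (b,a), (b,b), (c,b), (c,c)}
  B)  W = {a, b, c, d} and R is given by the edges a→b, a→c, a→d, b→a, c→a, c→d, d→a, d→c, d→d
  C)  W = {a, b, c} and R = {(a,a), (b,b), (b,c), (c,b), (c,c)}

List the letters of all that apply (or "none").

The schema Dia Box p -> Box p is the dual of axiom 5; it is valid on a frame iff R is euclidean.
(A) R is not euclidean (b R a and b R b but not a R b), so the schema fails here.
(B) R is not euclidean (a R b and a R c but not b R c), so the schema fails here.
(C) R is euclidean (any two R-successors of the same world are R-related), so the schema is valid here.

A, B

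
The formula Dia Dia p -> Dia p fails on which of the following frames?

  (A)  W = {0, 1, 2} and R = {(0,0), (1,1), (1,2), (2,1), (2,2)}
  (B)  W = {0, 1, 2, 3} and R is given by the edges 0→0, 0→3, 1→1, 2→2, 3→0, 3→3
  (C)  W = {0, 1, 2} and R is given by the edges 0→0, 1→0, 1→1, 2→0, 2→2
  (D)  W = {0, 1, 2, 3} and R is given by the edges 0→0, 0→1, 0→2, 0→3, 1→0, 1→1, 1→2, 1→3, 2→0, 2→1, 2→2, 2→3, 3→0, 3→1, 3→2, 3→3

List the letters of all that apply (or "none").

The schema Dia Dia p -> Dia p is the dual of axiom 4; it is valid on a frame iff R is transitive.
(A) R is transitive (R is closed under composition), so the schema is valid here.
(B) R is transitive (R is closed under composition), so the schema is valid here.
(C) R is transitive (R is closed under composition), so the schema is valid here.
(D) R is transitive (R is closed under composition), so the schema is valid here.

none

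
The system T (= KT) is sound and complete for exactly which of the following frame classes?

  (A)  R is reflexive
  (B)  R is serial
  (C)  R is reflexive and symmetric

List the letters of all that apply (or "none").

(A) T (= KT) is sound and complete for exactly this class.
(B) this class determines D, not T (= KT).
(C) this class determines B (= KTB), not T (= KT).

A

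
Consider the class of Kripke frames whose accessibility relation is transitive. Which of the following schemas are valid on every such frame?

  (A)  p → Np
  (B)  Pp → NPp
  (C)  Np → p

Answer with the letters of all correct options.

(A) p → Np (equivalent to ◇p→p) corresponds to R being a subset of the identity. Such an R need not be a subset of the identity, so not valid.
(B) Pp → NPp (axiom 5) characterises the euclidean frames. Such an R need not be euclidean — not valid.
(C) Np → p is axiom T, which corresponds to reflexivity. Such an R need not be reflexive — not valid.

none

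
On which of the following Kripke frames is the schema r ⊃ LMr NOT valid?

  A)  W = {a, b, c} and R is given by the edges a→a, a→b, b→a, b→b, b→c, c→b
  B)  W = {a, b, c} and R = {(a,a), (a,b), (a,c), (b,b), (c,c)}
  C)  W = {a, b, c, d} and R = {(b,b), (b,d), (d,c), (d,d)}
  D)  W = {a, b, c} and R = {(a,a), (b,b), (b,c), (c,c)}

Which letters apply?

The schema r ⊃ LMr is axiom B; it is valid on a frame iff R is symmetric.
(A) R is symmetric (every R-edge is matched by its reverse), so the schema is valid here.
(B) R is not symmetric (a R b but not b R a), so the schema fails here.
(C) R is not symmetric (b R d but not d R b), so the schema fails here.
(D) R is not symmetric (b R c but not c R b), so the schema fails here.

B, C, D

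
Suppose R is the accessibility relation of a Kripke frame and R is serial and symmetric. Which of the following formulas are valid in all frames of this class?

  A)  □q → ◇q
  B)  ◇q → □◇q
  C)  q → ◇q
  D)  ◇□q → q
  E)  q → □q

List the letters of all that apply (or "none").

A, D

(A) □q → ◇q (axiom D) characterises the serial frames. Every such R is serial — valid.
(B) ◇q → □◇q is axiom 5; it is valid on a frame exactly when R is euclidean. Such an R need not be euclidean, so not valid.
(C) q → ◇q (the dual of axiom T) characterises the reflexive frames. Such an R need not be reflexive — not valid.
(D) ◇□q → q is the dual of axiom B; it is valid on a frame exactly when R is symmetric. Every such R is symmetric, so valid.
(E) q → □q is equivalent to ◇p→p; it holds exactly when R ⊆ identity. Such an R need not be a subset of the identity — not valid.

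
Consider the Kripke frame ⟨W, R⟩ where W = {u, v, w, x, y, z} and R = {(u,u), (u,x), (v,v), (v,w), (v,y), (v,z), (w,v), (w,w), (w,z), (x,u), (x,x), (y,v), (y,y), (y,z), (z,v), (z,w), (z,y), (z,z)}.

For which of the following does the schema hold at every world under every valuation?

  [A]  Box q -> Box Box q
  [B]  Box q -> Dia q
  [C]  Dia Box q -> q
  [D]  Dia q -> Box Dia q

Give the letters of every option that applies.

R is symmetric: every R-edge is matched by its reverse.
R is not transitive: w R v and v R y but not w R y.
R is not euclidean: v R w and v R y but not w R y.
R is serial: every world has an R-successor.
(A) Box q -> Box Box q is axiom 4; it is valid on a frame exactly when R is transitive. R is not transitive, so not valid.
(B) Box q -> Dia q is axiom D, which corresponds to seriality. R is serial — valid.
(C) Dia Box q -> q is the dual of axiom B, which corresponds to symmetry. R is symmetric — valid.
(D) Dia q -> Box Dia q is axiom 5, which corresponds to the euclidean property. R is not euclidean — not valid.

B, C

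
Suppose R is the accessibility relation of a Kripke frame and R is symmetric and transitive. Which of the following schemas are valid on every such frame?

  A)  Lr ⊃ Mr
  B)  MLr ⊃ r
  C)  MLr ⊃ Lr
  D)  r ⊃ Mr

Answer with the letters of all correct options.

A symmetric transitive relation is euclidean (uRv and uRw give vRu by symmetry, then vRw by transitivity).
(A) axiom D: valid iff R is serial. Such an R need not be serial — not valid.
(B) the dual of axiom B: valid iff R is symmetric. Every such R is symmetric — valid.
(C) MLr ⊃ Lr is the dual of axiom 5, which corresponds to the euclidean property. Every such R is euclidean — valid.
(D) r ⊃ Mr is the dual of axiom T, which corresponds to reflexivity. Such an R need not be reflexive — not valid.

B, C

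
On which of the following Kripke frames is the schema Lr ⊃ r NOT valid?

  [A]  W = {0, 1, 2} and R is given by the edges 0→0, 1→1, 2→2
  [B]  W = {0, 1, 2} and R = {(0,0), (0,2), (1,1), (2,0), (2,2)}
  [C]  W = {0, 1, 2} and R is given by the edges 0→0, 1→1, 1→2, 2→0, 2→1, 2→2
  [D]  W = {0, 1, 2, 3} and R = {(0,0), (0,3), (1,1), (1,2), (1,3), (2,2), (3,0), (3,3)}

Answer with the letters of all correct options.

The schema Lr ⊃ r is axiom T; it is valid on a frame iff R is reflexive.
(A) R is reflexive (each world relates to itself), so the schema is valid here.
(B) R is reflexive (each world relates to itself), so the schema is valid here.
(C) R is reflexive (each world relates to itself), so the schema is valid here.
(D) R is reflexive (each world relates to itself), so the schema is valid here.

none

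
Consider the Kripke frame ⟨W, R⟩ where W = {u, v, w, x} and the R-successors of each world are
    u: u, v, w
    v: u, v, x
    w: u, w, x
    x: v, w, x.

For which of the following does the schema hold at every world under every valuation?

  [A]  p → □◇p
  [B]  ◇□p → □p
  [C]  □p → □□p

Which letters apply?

R is symmetric: every R-edge is matched by its reverse.
R is not transitive: u R v and v R x but not u R x.
R is not euclidean: u R v and u R w but not v R w.
(A) p → □◇p (axiom B) characterises the symmetric frames. R is symmetric — valid.
(B) ◇□p → □p is the dual of axiom 5; it is valid on a frame exactly when R is euclidean. R is not euclidean, so not valid.
(C) □p → □□p is axiom 4; it is valid on a frame exactly when R is transitive. R is not transitive, so not valid.

A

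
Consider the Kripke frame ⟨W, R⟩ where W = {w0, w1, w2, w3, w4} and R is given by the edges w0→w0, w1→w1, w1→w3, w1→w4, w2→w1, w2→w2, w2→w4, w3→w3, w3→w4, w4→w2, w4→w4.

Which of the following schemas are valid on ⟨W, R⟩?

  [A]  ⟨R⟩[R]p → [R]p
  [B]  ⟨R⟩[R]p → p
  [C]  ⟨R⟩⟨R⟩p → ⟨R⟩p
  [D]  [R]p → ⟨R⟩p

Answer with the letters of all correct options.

D

R is not symmetric: w1 R w3 but not w3 R w1.
R is not transitive: w1 R w4 and w4 R w2 but not w1 R w2.
R is not euclidean: w1 R w3 and w1 R w1 but not w3 R w1.
R is serial: every world has an R-successor.
(A) ⟨R⟩[R]p → [R]p is the dual of axiom 5, which corresponds to the euclidean property. R is not euclidean — not valid.
(B) ⟨R⟩[R]p → p is the dual of axiom B; it is valid on a frame exactly when R is symmetric. R is not symmetric, so not valid.
(C) the dual of axiom 4: valid iff R is transitive. R is not transitive — not valid.
(D) axiom D: valid iff R is serial. R is serial — valid.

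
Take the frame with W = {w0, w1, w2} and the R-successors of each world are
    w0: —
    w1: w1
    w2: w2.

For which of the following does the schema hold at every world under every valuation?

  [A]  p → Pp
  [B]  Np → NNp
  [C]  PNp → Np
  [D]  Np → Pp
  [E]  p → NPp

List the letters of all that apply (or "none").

B, C, E

R is not reflexive: not w0 R w0.
R is symmetric: every R-edge is matched by its reverse.
R is transitive: R is closed under composition.
R is euclidean: any two R-successors of the same world are R-related.
R is not serial: w0 has no R-successor.
(A) p → Pp (the dual of axiom T) characterises the reflexive frames. R is not reflexive — not valid.
(B) Np → NNp is axiom 4, which corresponds to transitivity. R is transitive — valid.
(C) PNp → Np (the dual of axiom 5) characterises the euclidean frames. R is euclidean — valid.
(D) axiom D: valid iff R is serial. R is not serial — not valid.
(E) p → NPp is axiom B; it is valid on a frame exactly when R is symmetric. R is symmetric, so valid.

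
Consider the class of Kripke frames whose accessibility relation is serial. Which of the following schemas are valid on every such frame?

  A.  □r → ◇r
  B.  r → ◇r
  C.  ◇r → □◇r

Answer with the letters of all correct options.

(A) □r → ◇r is axiom D, which corresponds to seriality. Every such R is serial — valid.
(B) r → ◇r is the dual of axiom T; it is valid on a frame exactly when R is reflexive. Such an R need not be reflexive, so not valid.
(C) axiom 5: valid iff R is euclidean. Such an R need not be euclidean — not valid.

A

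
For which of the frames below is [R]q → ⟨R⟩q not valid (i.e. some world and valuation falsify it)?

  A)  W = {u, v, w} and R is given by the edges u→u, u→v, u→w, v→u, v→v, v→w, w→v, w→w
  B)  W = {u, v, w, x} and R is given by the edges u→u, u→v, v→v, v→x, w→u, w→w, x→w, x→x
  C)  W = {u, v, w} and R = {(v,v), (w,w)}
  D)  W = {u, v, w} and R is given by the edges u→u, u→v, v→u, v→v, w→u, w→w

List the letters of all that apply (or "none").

C

The schema [R]q → ⟨R⟩q is axiom D; it is valid on a frame iff R is serial.
(A) R is serial (every world has an R-successor), so the schema is valid here.
(B) R is serial (every world has an R-successor), so the schema is valid here.
(C) R is not serial (u has no R-successor), so the schema fails here.
(D) R is serial (every world has an R-successor), so the schema is valid here.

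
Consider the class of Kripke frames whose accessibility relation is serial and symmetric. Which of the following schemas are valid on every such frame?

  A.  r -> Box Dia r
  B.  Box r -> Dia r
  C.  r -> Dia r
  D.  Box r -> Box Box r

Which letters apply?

A, B

(A) r -> Box Dia r is axiom B, which corresponds to symmetry. Every such R is symmetric — valid.
(B) Box r -> Dia r (axiom D) characterises the serial frames. Every such R is serial — valid.
(C) r -> Dia r (the dual of axiom T) characterises the reflexive frames. Such an R need not be reflexive — not valid.
(D) Box r -> Box Box r is axiom 4, which corresponds to transitivity. Such an R need not be transitive — not valid.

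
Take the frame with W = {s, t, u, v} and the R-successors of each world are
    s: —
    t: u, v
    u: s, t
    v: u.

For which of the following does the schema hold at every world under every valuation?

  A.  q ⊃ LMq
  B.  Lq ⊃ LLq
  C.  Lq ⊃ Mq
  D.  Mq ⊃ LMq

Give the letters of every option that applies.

R is not symmetric: t R v but not v R t.
R is not transitive: t R u and u R s but not t R s.
R is not euclidean: t R u and t R v but not u R v.
R is not serial: s has no R-successor.
(A) q ⊃ LMq (axiom B) characterises the symmetric frames. R is not symmetric — not valid.
(B) Lq ⊃ LLq (axiom 4) characterises the transitive frames. R is not transitive — not valid.
(C) Lq ⊃ Mq is axiom D, which corresponds to seriality. R is not serial — not valid.
(D) Mq ⊃ LMq is axiom 5; it is valid on a frame exactly when R is euclidean. R is not euclidean, so not valid.

none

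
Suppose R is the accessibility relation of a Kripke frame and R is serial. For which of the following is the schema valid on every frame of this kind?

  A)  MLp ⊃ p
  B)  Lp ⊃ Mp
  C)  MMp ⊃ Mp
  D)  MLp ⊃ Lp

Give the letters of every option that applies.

(A) the dual of axiom B: valid iff R is symmetric. Such an R need not be symmetric — not valid.
(B) Lp ⊃ Mp (axiom D) characterises the serial frames. Every such R is serial — valid.
(C) MMp ⊃ Mp (the dual of axiom 4) characterises the transitive frames. Such an R need not be transitive — not valid.
(D) MLp ⊃ Lp is the dual of axiom 5; it is valid on a frame exactly when R is euclidean. Such an R need not be euclidean, so not valid.

B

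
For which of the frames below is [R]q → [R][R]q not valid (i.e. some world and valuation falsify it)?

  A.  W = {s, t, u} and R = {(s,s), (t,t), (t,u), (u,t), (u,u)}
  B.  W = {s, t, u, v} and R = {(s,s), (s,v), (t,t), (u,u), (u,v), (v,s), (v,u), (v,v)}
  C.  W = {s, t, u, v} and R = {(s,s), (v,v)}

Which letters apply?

The schema [R]q → [R][R]q is axiom 4; it is valid on a frame iff R is transitive.
(A) R is transitive (R is closed under composition), so the schema is valid here.
(B) R is not transitive (s R v and v R u but not s R u), so the schema fails here.
(C) R is transitive (R is closed under composition), so the schema is valid here.

B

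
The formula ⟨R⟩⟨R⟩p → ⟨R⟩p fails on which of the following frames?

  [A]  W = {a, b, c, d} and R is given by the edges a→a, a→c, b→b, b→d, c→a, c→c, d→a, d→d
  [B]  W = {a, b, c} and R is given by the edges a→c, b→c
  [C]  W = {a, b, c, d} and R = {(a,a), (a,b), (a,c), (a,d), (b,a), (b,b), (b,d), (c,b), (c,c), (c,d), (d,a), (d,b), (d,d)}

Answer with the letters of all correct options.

The schema ⟨R⟩⟨R⟩p → ⟨R⟩p is the dual of axiom 4; it is valid on a frame iff R is transitive.
(A) R is not transitive (b R d and d R a but not b R a), so the schema fails here.
(B) R is transitive (R is closed under composition), so the schema is valid here.
(C) R is not transitive (b R a and a R c but not b R c), so the schema fails here.

A, C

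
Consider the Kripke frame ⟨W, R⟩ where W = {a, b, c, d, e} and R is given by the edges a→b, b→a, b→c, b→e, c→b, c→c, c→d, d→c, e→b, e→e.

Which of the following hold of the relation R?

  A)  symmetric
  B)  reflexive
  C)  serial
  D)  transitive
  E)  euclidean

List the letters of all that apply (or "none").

(A) symmetric: every R-edge is matched by its reverse.
(B) not reflexive: not a R a.
(C) serial: every world has an R-successor.
(D) not transitive: a R b and b R a but not a R a.
(E) not euclidean: b R a and b R c but not a R c.

A, C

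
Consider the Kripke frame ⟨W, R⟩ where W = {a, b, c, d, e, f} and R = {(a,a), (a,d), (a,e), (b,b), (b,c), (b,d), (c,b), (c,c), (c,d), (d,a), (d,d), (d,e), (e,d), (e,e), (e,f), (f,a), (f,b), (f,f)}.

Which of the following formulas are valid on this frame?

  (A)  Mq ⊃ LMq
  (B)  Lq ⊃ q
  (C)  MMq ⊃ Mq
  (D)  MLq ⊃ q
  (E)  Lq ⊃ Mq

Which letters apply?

R is reflexive: each world relates to itself.
R is not symmetric: a R e but not e R a.
R is not transitive: a R e and e R f but not a R f.
R is not euclidean: a R e and a R a but not e R a.
R is serial: every world has an R-successor.
(A) axiom 5: valid iff R is euclidean. R is not euclidean — not valid.
(B) Lq ⊃ q is axiom T, which corresponds to reflexivity. R is reflexive — valid.
(C) MMq ⊃ Mq (the dual of axiom 4) characterises the transitive frames. R is not transitive — not valid.
(D) MLq ⊃ q (the dual of axiom B) characterises the symmetric frames. R is not symmetric — not valid.
(E) Lq ⊃ Mq is axiom D, which corresponds to seriality. R is serial — valid.

B, E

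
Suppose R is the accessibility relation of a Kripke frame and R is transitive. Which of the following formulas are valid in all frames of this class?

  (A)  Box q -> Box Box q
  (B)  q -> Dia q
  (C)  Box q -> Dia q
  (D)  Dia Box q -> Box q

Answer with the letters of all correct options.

(A) axiom 4: valid iff R is transitive. Every such R is transitive — valid.
(B) q -> Dia q is the dual of axiom T; it is valid on a frame exactly when R is reflexive. Such an R need not be reflexive, so not valid.
(C) Box q -> Dia q is axiom D, which corresponds to seriality. Such an R need not be serial — not valid.
(D) Dia Box q -> Box q is the dual of axiom 5; it is valid on a frame exactly when R is euclidean. Such an R need not be euclidean, so not valid.

A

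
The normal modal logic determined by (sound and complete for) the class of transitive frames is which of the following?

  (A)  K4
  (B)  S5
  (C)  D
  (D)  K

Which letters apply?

(A) K4 is determined by exactly this class.
(B) S5 is determined by the class of reflexive, symmetric, and transitive frames.
(C) D is determined by the class of serial frames.
(D) K is determined by the class of arbitrary frames.

A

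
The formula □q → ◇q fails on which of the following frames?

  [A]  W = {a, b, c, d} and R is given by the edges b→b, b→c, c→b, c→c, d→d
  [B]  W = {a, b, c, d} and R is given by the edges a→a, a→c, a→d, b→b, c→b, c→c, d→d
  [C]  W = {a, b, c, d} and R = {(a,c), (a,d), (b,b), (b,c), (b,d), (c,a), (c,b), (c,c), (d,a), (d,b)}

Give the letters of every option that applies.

A

The schema □q → ◇q is axiom D; it is valid on a frame iff R is serial.
(A) R is not serial (a has no R-successor), so the schema fails here.
(B) R is serial (every world has an R-successor), so the schema is valid here.
(C) R is serial (every world has an R-successor), so the schema is valid here.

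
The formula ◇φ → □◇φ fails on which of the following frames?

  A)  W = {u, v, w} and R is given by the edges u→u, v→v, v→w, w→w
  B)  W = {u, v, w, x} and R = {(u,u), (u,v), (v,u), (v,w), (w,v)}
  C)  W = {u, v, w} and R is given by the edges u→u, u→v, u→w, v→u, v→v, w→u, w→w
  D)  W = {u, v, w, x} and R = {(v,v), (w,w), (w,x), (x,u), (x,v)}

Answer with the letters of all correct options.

The schema ◇φ → □◇φ is axiom 5; it is valid on a frame iff R is euclidean.
(A) R is not euclidean (v R w and v R v but not w R v), so the schema fails here.
(B) R is not euclidean (v R u and v R w but not u R w), so the schema fails here.
(C) R is not euclidean (u R v and u R w but not v R w), so the schema fails here.
(D) R is not euclidean (w R x and w R w but not x R w), so the schema fails here.

A, B, C, D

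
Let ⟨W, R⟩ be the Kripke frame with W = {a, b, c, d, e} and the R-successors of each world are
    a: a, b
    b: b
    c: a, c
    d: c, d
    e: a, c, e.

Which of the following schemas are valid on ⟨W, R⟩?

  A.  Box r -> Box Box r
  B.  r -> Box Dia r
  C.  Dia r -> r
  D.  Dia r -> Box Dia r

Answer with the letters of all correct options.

R is not symmetric: a R b but not b R a.
R is not transitive: c R a and a R b but not c R b.
R is not euclidean: a R b and a R a but not b R a.
R is not a subset of the identity: a R b with a ≠ b.
(A) axiom 4: valid iff R is transitive. R is not transitive — not valid.
(B) r -> Box Dia r is axiom B; it is valid on a frame exactly when R is symmetric. R is not symmetric, so not valid.
(C) Dia r -> r (the converse of T) corresponds to R being a subset of the identity. Here R ⊄ identity, so not valid.
(D) Dia r -> Box Dia r (axiom 5) characterises the euclidean frames. R is not euclidean — not valid.

none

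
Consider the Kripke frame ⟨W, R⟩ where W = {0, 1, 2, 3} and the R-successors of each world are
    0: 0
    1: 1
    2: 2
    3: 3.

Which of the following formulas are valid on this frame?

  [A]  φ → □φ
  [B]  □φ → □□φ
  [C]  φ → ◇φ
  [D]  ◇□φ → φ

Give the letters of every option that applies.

R is reflexive: each world relates to itself.
R is symmetric: every R-edge is matched by its reverse.
R is transitive: R is closed under composition.
R is a subset of the identity: every R-edge is a self-loop.
(A) φ → □φ (equivalent to ◇p→p) corresponds to R being a subset of the identity. Here R ⊆ identity, so valid.
(B) axiom 4: valid iff R is transitive. R is transitive — valid.
(C) φ → ◇φ is the dual of axiom T; it is valid on a frame exactly when R is reflexive. R is reflexive, so valid.
(D) ◇□φ → φ is the dual of axiom B, which corresponds to symmetry. R is symmetric — valid.

A, B, C, D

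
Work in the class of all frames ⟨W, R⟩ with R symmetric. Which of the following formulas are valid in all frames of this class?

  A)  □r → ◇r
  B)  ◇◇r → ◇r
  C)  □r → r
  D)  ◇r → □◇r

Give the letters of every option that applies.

none

(A) axiom D: valid iff R is serial. Such an R need not be serial — not valid.
(B) the dual of axiom 4: valid iff R is transitive. Such an R need not be transitive — not valid.
(C) axiom T: valid iff R is reflexive. Such an R need not be reflexive — not valid.
(D) ◇r → □◇r (axiom 5) characterises the euclidean frames. Such an R need not be euclidean — not valid.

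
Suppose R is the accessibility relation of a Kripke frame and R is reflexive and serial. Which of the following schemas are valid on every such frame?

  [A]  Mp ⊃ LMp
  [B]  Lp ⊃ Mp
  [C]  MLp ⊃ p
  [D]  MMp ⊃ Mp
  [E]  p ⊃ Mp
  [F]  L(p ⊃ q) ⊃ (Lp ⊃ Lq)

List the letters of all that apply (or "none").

B, E, F

(A) Mp ⊃ LMp is axiom 5; it is valid on a frame exactly when R is euclidean. Such an R need not be euclidean, so not valid.
(B) axiom D: valid iff R is serial. Every such R is serial — valid.
(C) MLp ⊃ p is the dual of axiom B; it is valid on a frame exactly when R is symmetric. Such an R need not be symmetric, so not valid.
(D) MMp ⊃ Mp is the dual of axiom 4; it is valid on a frame exactly when R is transitive. Such an R need not be transitive, so not valid.
(E) p ⊃ Mp is the dual of axiom T; it is valid on a frame exactly when R is reflexive. Every such R is reflexive, so valid.
(F) L(p ⊃ q) ⊃ (Lp ⊃ Lq) is the K axiom; it holds on all frames — valid.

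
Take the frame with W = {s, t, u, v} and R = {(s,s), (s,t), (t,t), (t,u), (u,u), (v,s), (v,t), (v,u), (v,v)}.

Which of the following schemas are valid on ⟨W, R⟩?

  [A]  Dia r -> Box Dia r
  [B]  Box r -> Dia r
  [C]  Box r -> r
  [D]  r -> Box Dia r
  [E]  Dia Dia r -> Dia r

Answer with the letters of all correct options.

R is reflexive: each world relates to itself.
R is not symmetric: s R t but not t R s.
R is not transitive: s R t and t R u but not s R u.
R is not euclidean: s R t and s R s but not t R s.
R is serial: every world has an R-successor.
(A) Dia r -> Box Dia r is axiom 5; it is valid on a frame exactly when R is euclidean. R is not euclidean, so not valid.
(B) Box r -> Dia r is axiom D; it is valid on a frame exactly when R is serial. R is serial, so valid.
(C) Box r -> r is axiom T; it is valid on a frame exactly when R is reflexive. R is reflexive, so valid.
(D) r -> Box Dia r is axiom B, which corresponds to symmetry. R is not symmetric — not valid.
(E) Dia Dia r -> Dia r is the dual of axiom 4, which corresponds to transitivity. R is not transitive — not valid.

B, C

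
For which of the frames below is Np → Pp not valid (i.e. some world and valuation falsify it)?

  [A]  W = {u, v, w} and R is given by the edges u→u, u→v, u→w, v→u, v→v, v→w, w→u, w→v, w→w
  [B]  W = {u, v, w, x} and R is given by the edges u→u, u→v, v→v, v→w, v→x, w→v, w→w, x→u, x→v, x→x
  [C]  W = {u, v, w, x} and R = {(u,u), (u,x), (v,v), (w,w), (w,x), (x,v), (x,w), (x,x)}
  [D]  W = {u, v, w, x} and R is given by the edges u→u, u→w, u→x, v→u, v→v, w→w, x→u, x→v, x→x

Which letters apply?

The schema Np → Pp is axiom D; it is valid on a frame iff R is serial.
(A) R is serial (every world has an R-successor), so the schema is valid here.
(B) R is serial (every world has an R-successor), so the schema is valid here.
(C) R is serial (every world has an R-successor), so the schema is valid here.
(D) R is serial (every world has an R-successor), so the schema is valid here.

none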